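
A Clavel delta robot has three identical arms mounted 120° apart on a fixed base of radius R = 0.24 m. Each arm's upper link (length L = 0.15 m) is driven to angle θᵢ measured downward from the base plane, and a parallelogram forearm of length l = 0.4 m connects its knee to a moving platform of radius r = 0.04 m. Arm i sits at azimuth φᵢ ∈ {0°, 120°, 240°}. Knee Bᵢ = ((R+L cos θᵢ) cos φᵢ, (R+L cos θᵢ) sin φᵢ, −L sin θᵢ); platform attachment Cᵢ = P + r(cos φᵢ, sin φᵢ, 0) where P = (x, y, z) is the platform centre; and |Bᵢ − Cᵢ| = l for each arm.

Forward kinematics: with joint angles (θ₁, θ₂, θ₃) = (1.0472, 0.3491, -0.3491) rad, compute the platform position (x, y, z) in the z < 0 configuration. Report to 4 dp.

arm 1 at φ=0.0°: (R−r)+L cos θ1 = 0.2750;  S1 = (0.2750, 0.0000, -0.1299)
arm 2 at φ=120.0°: (R−r)+L cos θ2 = 0.3410;  S2 = (-0.1705, 0.2953, -0.0513)
S3 = (0.3410·cos240.0°, 0.3410·sin240.0°, 0.0513) = (-0.1705, -0.2953, 0.0513)
eliminate P² terms by subtracting sphere 1 from 2 and 3
[-0.8910 0.5905 0.1572]·P = 0.0264;  [-0.8910 -0.5905 0.3624]·P = 0.0264
det = 1.0523;  x = -0.0296+0.2916z,  y = 0.0000+0.1738z
quadratic in z: (1.1152)z²+(0.0822)z+(-0.0503)=0, √Δ=0.4809 → z ∈ {-0.2525, 0.1788}; z = -0.2525 (taking z<0)
x = -0.1032, y = -0.0439

(-0.1032, -0.0439, -0.2525)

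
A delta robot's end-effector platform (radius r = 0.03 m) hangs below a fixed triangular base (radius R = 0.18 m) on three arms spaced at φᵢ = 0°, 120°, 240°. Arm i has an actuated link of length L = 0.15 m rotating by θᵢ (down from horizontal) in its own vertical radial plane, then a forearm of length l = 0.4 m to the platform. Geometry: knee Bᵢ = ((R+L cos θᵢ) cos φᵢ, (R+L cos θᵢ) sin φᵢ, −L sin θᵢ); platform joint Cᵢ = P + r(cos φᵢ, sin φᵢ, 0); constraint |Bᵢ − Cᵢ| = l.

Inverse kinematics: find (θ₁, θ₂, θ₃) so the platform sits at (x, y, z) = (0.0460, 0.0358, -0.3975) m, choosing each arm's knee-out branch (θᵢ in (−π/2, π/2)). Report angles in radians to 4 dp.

arm 1 (φ=0.0°): x'=0.0460, y'=0.0358
  A=0.1040, B=-0.3975, C=(l²−L²−A²−y'²−z²)/(2L)=-0.1087
  √(A²+B²)=0.4109;  θ1 = -1.3149+1.8385 ≈ 0.5236
arm 2 (φ=120.0°): x'=0.0080, y'=-0.0577
  A cos θ + B sin θ = C:  0.1420·cos θ + -0.3975·sin θ = -0.1467
  √(A²+B²)=0.4221;  θ2 = -1.2277+1.9257 ≈ 0.6980
rotate P by −φ3: (-0.0540, 0.0219, -0.3975)
  A cos θ + B sin θ = C:  0.2040·cos θ + -0.3975·sin θ = -0.2087
  √(A²+B²)=0.4468;  θ3 = -1.0966+2.0568 ≈ 0.9601

θ₁ = 0.5236, θ₂ = 0.6980, θ₃ = 0.9601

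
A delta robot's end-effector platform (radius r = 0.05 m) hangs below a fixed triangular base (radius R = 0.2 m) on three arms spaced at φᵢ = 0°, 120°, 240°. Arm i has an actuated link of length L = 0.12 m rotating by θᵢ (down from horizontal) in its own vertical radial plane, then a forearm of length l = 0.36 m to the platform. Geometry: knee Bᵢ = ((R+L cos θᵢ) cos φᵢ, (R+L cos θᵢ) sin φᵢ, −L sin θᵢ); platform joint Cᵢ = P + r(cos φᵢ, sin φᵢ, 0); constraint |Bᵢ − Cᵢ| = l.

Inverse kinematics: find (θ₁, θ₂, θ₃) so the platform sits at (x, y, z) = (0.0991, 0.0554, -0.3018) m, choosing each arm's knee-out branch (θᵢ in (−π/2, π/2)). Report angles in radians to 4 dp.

θ₁ = -0.0869, θ₂ = 0.6108, θ₃ = 1.1344

arm 1 (φ=0.0°): x'=0.0991, y'=0.0554
  e−x'=0.0509;  (l²−L²−(e−x')²−y'²−z²)/2L = 0.0769
  θ1 = atan2(B,A) + arccos(C/0.3061) = -0.0869
arm 2 (φ=120.0°): x'=-0.0016, y'=-0.1135
  e−x'=0.1516;  (l²−L²−(e−x')²−y'²−z²)/2L = -0.0489
  θ2 = atan2(B,A) + arccos(C/0.3377) = 0.6108
rotate P by −φ3: (-0.0975, 0.0581, -0.3018)
  A=0.2475, B=-0.3018, C=(l²−L²−A²−y'²−z²)/(2L)=-0.1689
  γ=atan2(-0.3018,0.2475)=-0.8839;  ψ=arccos(-0.4327)=2.0182;  θ3=γ+ψ≈1.1344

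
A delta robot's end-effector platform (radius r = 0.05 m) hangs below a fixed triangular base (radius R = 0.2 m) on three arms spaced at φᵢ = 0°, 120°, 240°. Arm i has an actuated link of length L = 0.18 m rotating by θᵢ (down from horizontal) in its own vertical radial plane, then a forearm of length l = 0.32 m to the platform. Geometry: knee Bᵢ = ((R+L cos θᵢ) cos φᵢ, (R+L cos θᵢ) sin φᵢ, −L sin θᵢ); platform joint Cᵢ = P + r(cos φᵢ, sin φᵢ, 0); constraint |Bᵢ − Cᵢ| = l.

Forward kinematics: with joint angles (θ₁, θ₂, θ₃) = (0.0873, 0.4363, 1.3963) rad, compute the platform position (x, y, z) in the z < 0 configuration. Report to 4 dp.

arm 1 at φ=0.0°: ρ1 = 0.3293;  O1 = (0.3293, 0.0000, -0.0157)
arm 2 at φ=120.0°: ρ2 = 0.3131;  O2 = (-0.1566, 0.2712, -0.0761)
O3 = (0.1813·cos240.0°, 0.1813·sin240.0°, -0.1773) = (-0.0906, -0.1570, -0.1773)
eliminate P² terms by subtracting sphere 1 from 2 and 3
linear system: -0.9718x+0.5424y = -0.0049−-0.1207z; -0.8399x+-0.3139y = -0.0444−-0.3231z
det = 0.7606;  x = 0.0337+-0.2803z,  y = 0.0514+-0.2795z
quadratic in z: (1.1567)z²+(0.1684)z+(-0.0121)=0, √Δ=0.2905 → z ∈ {-0.1984, 0.0528}; z = -0.1984 (taking z<0)
x = 0.0893, y = 0.1068

(0.0893, 0.1068, -0.1984)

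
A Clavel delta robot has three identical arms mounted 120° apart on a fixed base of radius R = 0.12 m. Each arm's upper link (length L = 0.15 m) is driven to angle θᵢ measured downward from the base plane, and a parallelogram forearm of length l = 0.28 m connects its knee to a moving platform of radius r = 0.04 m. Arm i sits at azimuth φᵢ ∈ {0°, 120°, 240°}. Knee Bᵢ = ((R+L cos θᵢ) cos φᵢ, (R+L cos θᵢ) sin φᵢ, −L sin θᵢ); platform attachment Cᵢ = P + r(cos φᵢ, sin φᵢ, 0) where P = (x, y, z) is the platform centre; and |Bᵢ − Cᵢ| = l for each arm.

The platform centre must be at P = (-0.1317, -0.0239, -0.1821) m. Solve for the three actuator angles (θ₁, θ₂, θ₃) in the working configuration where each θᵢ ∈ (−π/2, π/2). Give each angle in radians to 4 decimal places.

rotate P by −φ1: (-0.1317, -0.0239, -0.1821)
  A cos θ + B sin θ = C:  0.2117·cos θ + -0.1821·sin θ = -0.0755
  θ1 = atan2(B,A) + arccos(C/0.2792) = 1.1342
arm 2 (φ=120.0°): x'=0.0452, y'=0.1260
  A cos θ + B sin θ = C:  0.0348·cos θ + -0.1821·sin θ = 0.0188
  γ=atan2(-0.1821,0.0348)=-1.3817;  ψ=arccos(0.1015)=1.4691;  θ2=γ+ψ≈0.0874
arm 3 (φ=240.0°): x'=0.0865, y'=-0.1021
  A cos θ + B sin θ = C:  -0.0065·cos θ + -0.1821·sin θ = 0.0409
  √(A²+B²)=0.1822;  θ3 = -1.6067+1.3444 ≈ -0.2624

θ₁ = 1.1342, θ₂ = 0.0874, θ₃ = -0.2624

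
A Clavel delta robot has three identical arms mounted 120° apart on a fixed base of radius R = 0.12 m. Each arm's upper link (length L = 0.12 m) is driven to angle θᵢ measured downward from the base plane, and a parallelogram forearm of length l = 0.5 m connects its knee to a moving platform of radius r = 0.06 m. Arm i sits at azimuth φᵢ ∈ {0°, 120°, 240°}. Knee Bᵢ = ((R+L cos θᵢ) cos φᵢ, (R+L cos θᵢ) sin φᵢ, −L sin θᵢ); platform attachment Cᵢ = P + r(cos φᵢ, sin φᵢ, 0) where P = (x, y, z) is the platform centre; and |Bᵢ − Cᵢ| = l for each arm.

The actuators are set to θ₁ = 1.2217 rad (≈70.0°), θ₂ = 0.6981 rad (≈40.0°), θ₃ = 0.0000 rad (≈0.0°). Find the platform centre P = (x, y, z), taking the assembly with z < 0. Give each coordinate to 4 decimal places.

(-0.2083, -0.1258, -0.4849)

φ1=0.0°: virtual centre (0.1010, 0.0000, -0.1128), radius l
O2 = (0.1519·cos120.0°, 0.1519·sin120.0°, -0.0771) = (-0.0760, 0.1316, -0.0771)
φ3=240.0°: virtual centre (-0.0900, -0.1559, 0.0000), radius l
subtract pairs → two planes through P
[-0.3540 0.2631 0.0713]·P = 0.0061;  [-0.3821 -0.3118 0.2255]·P = 0.0095
det = 0.2109;  x = -0.0208+0.3867z,  y = -0.0048+0.2494z
quadratic in z: (1.2118)z²+(0.1288)z+(-0.2224)=0, √Δ=1.0462 → z ∈ {-0.4849, 0.3785}; z = -0.4849 (taking z<0)
x = -0.2083, y = -0.1258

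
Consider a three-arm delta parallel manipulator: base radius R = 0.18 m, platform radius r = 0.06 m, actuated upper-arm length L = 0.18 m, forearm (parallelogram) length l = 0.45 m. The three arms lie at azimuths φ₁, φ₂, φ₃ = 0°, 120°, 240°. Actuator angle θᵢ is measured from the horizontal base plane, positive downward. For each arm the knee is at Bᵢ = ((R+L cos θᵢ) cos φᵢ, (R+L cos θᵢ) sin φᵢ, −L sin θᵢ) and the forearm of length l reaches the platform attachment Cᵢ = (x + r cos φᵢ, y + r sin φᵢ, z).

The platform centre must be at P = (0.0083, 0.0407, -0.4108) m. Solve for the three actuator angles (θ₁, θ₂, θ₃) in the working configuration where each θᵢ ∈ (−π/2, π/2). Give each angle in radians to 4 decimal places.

θ₁ = 0.3490, θ₂ = 0.2615, θ₃ = 0.5235

rotate P by −φ1: (0.0083, 0.0407, -0.4108)
  A=0.1117, B=-0.4108, C=(l²−L²−A²−y'²−z²)/(2L)=-0.0355
  γ=atan2(-0.4108,0.1117)=-1.3053;  ψ=arccos(-0.0835)=1.6543;  θ1=γ+ψ≈0.3490
arm 2 (φ=120.0°): x'=0.0311, y'=-0.0275
  A=0.0889, B=-0.4108, C=(l²−L²−A²−y'²−z²)/(2L)=-0.0203
  √(A²+B²)=0.4203;  θ2 = -1.3577+1.6192 ≈ 0.2615
arm 3 (φ=240.0°): x'=-0.0394, y'=-0.0132
  A=0.1594, B=-0.4108, C=(l²−L²−A²−y'²−z²)/(2L)=-0.0673
  θ3 = atan2(B,A) + arccos(C/0.4406) = 0.5235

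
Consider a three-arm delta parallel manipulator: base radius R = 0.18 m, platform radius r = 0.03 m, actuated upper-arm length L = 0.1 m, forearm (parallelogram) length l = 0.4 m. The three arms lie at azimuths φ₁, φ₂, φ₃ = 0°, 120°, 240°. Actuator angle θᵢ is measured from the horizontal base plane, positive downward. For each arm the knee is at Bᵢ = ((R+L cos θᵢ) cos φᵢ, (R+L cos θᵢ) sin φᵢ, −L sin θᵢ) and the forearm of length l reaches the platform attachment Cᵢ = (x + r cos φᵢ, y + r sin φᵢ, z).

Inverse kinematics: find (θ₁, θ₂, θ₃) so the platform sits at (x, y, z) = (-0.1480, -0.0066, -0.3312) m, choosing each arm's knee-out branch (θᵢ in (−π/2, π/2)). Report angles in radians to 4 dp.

rotate P by −φ1: (-0.1480, -0.0066, -0.3312)
  A cos θ + B sin θ = C:  0.2980·cos θ + -0.3312·sin θ = -0.2427
  θ1 = atan2(B,A) + arccos(C/0.4455) = 1.3088
arm 2 (φ=120.0°): x'=0.0683, y'=0.1315
  A=0.0817, B=-0.3312, C=(l²−L²−A²−y'²−z²)/(2L)=0.0817
  √(A²+B²)=0.3411;  θ2 = -1.3289+1.3289 ≈ 0.0000
rotate P by −φ3: (0.0797, -0.1249, -0.3312)
  e−x'=0.0703;  (l²−L²−(e−x')²−y'²−z²)/2L = 0.0989
  √(A²+B²)=0.3386;  θ3 = -1.3617+1.2745 ≈ -0.0872

θ₁ = 1.3088, θ₂ = 0.0000, θ₃ = -0.0872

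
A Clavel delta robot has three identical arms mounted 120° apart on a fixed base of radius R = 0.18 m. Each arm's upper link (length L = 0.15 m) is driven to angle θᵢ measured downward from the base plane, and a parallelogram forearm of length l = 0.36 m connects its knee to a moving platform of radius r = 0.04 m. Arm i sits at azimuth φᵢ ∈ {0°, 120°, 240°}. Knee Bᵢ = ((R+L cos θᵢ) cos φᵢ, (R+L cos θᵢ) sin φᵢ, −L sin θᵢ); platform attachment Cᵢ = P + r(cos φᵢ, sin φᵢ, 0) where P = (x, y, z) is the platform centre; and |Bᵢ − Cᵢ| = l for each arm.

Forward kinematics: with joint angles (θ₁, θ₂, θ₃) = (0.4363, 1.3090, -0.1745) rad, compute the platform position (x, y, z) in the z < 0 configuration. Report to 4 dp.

arm 1 at φ=0.0°: ρ1 = 0.2759;  centre 1 = (0.2759, 0.0000, -0.0634)
arm 2 at φ=120.0°: ρ2 = 0.1788;  centre 2 = (-0.0894, 0.1549, -0.1449)
arm 3 at φ=240.0°: ρ3 = 0.2877;  centre 3 = (-0.1439, -0.2492, 0.0260)
eliminate P² terms by subtracting sphere 1 from 2 and 3
linear system: -0.7307x+0.3097y = -0.0272−-0.1630z; -0.8396x+-0.4983y = 0.0033−0.1789z
Cramer: x(z) = 0.0201-0.0414z;  y(z) = -0.0404+0.4286z
sphere 1 gives Az²+Bz+C=0 with A=1.1854, B=0.1133, C=-0.0585;  B²−4AC=0.2901;  roots -0.2750, 0.1794;  negative root z = -0.2750
x = 0.0315, y = -0.1583

(0.0315, -0.1583, -0.2750)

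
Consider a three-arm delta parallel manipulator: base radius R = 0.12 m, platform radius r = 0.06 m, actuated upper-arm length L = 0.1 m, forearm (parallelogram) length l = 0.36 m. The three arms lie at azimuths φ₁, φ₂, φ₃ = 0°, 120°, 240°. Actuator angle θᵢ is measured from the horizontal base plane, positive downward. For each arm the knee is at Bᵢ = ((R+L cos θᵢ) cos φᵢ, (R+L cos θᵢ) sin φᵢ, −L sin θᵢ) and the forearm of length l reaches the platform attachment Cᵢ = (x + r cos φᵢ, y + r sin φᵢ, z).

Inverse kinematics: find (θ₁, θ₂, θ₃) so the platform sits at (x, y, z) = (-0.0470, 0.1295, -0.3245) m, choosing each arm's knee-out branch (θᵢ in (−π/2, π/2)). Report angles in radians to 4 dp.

θ₁ = 0.5236, θ₂ = -0.3494, θ₃ = 0.6978

rotate P by −φ1: (-0.0470, 0.1295, -0.3245)
  e−x'=0.1070;  (l²−L²−(e−x')²−y'²−z²)/2L = -0.0696
  θ1 = atan2(B,A) + arccos(C/0.3417) = 0.5236
φ2=120.0° → target in arm frame (0.1357, -0.0240)
  A=-0.0757, B=-0.3245, C=(l²−L²−A²−y'²−z²)/(2L)=0.0400
  γ=atan2(-0.3245,-0.0757)=-1.7998;  ψ=arccos(0.1200)=1.4505;  θ2=γ+ψ≈-0.3494
arm 3 (φ=240.0°): x'=-0.0887, y'=-0.1055
  e−x'=0.1487;  (l²−L²−(e−x')²−y'²−z²)/2L = -0.0946
  γ=atan2(-0.3245,0.1487)=-1.1412;  ψ=arccos(-0.2650)=1.8390;  θ3=γ+ψ≈0.6978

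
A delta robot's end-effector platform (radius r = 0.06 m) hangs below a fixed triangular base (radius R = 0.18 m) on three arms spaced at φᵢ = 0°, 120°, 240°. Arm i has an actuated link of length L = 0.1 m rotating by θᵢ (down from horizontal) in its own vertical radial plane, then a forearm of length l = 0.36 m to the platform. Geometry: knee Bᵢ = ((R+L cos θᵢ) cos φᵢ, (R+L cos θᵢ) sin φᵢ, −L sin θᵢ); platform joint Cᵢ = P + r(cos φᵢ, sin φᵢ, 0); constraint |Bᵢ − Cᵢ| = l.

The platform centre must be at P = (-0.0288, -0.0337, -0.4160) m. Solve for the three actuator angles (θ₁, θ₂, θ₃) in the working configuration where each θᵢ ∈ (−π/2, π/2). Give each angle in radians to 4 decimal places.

arm 1 (φ=0.0°): x'=-0.0288, y'=-0.0337
  e−x'=0.1488;  (l²−L²−(e−x')²−y'²−z²)/2L = -0.3837
  θ1 = atan2(B,A) + arccos(C/0.4418) = 1.3955
rotate P by −φ2: (-0.0148, 0.0418, -0.4160)
  A=0.1348, B=-0.4160, C=(l²−L²−A²−y'²−z²)/(2L)=-0.3668
  √(A²+B²)=0.4373;  θ2 = -1.2575+2.5661 ≈ 1.3086
φ3=240.0° → target in arm frame (0.0436, -0.0081)
  A cos θ + B sin θ = C:  0.0764·cos θ + -0.4160·sin θ = -0.2968
  √(A²+B²)=0.4230;  θ3 = -1.3891+2.3486 ≈ 0.9595

θ₁ = 1.3955, θ₂ = 1.3086, θ₃ = 0.9595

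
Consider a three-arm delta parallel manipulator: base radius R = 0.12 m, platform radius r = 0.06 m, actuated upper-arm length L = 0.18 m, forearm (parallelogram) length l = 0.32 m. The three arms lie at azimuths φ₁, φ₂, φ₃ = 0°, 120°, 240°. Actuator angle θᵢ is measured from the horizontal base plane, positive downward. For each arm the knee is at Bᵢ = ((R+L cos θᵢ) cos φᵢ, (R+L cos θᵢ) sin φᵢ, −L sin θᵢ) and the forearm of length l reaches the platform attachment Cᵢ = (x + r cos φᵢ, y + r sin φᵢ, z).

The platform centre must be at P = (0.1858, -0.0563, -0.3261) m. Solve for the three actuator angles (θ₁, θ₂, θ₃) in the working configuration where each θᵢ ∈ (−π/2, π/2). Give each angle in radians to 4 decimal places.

θ₁ = 0.0872, θ₂ = 1.3092, θ₃ = 1.0473

arm 1 (φ=0.0°): x'=0.1858, y'=-0.0563
  A=-0.1258, B=-0.3261, C=(l²−L²−A²−y'²−z²)/(2L)=-0.1537
  √(A²+B²)=0.3495;  θ1 = -1.9390+2.0261 ≈ 0.0872
φ2=120.0° → target in arm frame (-0.1417, -0.1328)
  A cos θ + B sin θ = C:  0.2017·cos θ + -0.3261·sin θ = -0.2629
  θ2 = atan2(B,A) + arccos(C/0.3834) = 1.3092
φ3=240.0° → target in arm frame (-0.0441, 0.1891)
  A cos θ + B sin θ = C:  0.1041·cos θ + -0.3261·sin θ = -0.2304
  γ=atan2(-0.3261,0.1041)=-1.2617;  ψ=arccos(-0.6729)=2.3090;  θ3=γ+ψ≈1.0473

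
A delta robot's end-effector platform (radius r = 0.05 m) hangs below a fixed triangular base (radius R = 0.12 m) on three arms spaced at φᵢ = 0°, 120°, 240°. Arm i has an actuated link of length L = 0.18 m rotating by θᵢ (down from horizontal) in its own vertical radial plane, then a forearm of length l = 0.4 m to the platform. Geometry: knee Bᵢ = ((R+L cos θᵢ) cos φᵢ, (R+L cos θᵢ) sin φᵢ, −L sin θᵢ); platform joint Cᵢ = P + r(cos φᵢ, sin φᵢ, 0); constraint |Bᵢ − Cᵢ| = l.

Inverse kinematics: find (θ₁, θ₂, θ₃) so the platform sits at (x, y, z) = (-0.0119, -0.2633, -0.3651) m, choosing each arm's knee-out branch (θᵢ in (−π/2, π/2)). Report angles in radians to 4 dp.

rotate P by −φ1: (-0.0119, -0.2633, -0.3651)
  A cos θ + B sin θ = C:  0.0819·cos θ + -0.3651·sin θ = -0.2270
  √(A²+B²)=0.3742;  θ1 = -1.3501+2.2228 ≈ 0.8727
arm 2 (φ=120.0°): x'=-0.2221, y'=0.1420
  e−x'=0.2921;  (l²−L²−(e−x')²−y'²−z²)/2L = -0.3088
  √(A²+B²)=0.4676;  θ2 = -0.8961+2.2921 ≈ 1.3961
arm 3 (φ=240.0°): x'=0.2340, y'=0.1213
  A cos θ + B sin θ = C:  -0.1640·cos θ + -0.3651·sin θ = -0.1314
  θ3 = atan2(B,A) + arccos(C/0.4002) = -0.0876

θ₁ = 0.8727, θ₂ = 1.3961, θ₃ = -0.0876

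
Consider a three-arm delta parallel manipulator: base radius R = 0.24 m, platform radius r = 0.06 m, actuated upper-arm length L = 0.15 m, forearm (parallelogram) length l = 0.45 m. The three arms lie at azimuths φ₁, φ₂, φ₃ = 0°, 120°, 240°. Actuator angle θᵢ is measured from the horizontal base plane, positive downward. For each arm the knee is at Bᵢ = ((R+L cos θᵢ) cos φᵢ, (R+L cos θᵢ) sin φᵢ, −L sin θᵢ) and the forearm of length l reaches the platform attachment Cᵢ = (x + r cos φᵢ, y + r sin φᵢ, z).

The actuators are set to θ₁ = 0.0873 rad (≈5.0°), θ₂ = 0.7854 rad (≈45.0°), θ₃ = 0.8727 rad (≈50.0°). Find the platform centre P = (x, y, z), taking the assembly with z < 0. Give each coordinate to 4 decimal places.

arm 1 at φ=0.0°: e+L cos θ1 = 0.3294;  centre 1 = (0.3294, 0.0000, -0.0131)
centre 2 = (0.2861·cos120.0°, 0.2861·sin120.0°, -0.1061) = (-0.1430, 0.2477, -0.1061)
centre 3 = (0.2764·cos240.0°, 0.2764·sin240.0°, -0.1149) = (-0.1382, -0.2394, -0.1149)
eliminate P² terms by subtracting sphere 1 from 2 and 3
linear system: -0.9449x+0.4955y = -0.0156−-0.1860z; -0.9353x+-0.4788y = -0.0191−-0.2037z
det = 0.9158;  x = 0.0185+-0.2074z,  y = 0.0037+-0.0202z
into |P−centre ₁|² = l²: 1.0434z² + 0.1550z + -0.1056 = 0;  Δ = 0.4649;  z = -0.4010 or 0.2525 → z<0 root = -0.4010
x = 0.1017, y = 0.0119

(0.1017, 0.0119, -0.4010)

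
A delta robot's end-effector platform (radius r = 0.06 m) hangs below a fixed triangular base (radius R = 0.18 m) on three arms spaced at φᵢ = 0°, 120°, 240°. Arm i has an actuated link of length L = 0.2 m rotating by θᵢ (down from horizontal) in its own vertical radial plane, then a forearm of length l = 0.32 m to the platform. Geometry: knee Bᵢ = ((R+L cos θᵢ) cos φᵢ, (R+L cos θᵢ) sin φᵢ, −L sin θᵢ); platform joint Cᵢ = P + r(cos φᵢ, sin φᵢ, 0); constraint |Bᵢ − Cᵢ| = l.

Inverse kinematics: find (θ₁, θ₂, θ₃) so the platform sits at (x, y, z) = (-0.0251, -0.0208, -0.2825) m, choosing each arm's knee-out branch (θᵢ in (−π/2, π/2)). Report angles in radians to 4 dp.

φ1=0.0° → target in arm frame (-0.0251, -0.0208)
  A=0.1451, B=-0.2825, C=(l²−L²−A²−y'²−z²)/(2L)=-0.0972
  γ=atan2(-0.2825,0.1451)=-1.0963;  ψ=arccos(-0.3062)=1.8820;  θ1=γ+ψ≈0.7856
φ2=120.0° → target in arm frame (-0.0055, 0.0321)
  e−x'=0.1255;  (l²−L²−(e−x')²−y'²−z²)/2L = -0.0855
  √(A²+B²)=0.3091;  θ2 = -1.1528+1.8509 ≈ 0.6980
arm 3 (φ=240.0°): x'=0.0306, y'=-0.0113
  A cos θ + B sin θ = C:  0.0894·cos θ + -0.2825·sin θ = -0.0638
  γ=atan2(-0.2825,0.0894)=-1.2642;  ψ=arccos(-0.2154)=1.7879;  θ3=γ+ψ≈0.5237

θ₁ = 0.7856, θ₂ = 0.6980, θ₃ = 0.5237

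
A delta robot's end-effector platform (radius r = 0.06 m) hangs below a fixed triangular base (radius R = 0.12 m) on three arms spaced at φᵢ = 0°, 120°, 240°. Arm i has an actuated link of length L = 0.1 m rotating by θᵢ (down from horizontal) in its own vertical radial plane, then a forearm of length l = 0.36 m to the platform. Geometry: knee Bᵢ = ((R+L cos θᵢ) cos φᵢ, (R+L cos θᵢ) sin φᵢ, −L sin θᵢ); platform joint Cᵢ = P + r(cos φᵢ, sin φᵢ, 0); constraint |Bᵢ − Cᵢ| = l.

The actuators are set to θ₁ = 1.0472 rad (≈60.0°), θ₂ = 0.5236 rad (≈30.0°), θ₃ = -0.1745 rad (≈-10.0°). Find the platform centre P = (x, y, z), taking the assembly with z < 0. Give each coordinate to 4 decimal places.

arm 1 at φ=0.0°: ρ1 = 0.1100;  centre 1 = (0.1100, 0.0000, -0.0866)
centre 2 = (0.1466·cos120.0°, 0.1466·sin120.0°, -0.0500) = (-0.0733, 0.1270, -0.0500)
φ3=240.0°: virtual centre (-0.0792, -0.1372, 0.0174), radius l
subtract pairs → two planes through P
linear system: -0.3666x+0.2539y = 0.0044−0.0732z; -0.3785x+-0.2745y = 0.0058−0.2079z
det = 0.1967;  x = -0.0136+0.3705z,  y = -0.0024+0.2466z
quadratic in z: (1.1981)z²+(0.0804)z+(-0.1068)=0, √Δ=0.7200 → z ∈ {-0.3340, 0.2669}; z = -0.3340 (taking z<0)
x = -0.1374, y = -0.0848

(-0.1374, -0.0848, -0.3340)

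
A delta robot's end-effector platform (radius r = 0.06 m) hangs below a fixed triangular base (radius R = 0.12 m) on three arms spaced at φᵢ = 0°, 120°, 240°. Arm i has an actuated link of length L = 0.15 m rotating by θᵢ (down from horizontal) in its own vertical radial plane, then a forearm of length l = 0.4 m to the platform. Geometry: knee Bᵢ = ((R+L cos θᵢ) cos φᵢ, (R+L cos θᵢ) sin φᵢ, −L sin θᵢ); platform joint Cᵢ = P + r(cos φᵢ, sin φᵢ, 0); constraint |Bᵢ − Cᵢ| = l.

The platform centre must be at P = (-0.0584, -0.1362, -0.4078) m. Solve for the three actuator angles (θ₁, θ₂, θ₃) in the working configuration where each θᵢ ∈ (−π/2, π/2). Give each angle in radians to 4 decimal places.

θ₁ = 0.7852, θ₂ = 0.8725, θ₃ = 0.0872

φ1=0.0° → target in arm frame (-0.0584, -0.1362)
  e−x'=0.1184;  (l²−L²−(e−x')²−y'²−z²)/2L = -0.2046
  √(A²+B²)=0.4246;  θ1 = -1.2882+2.0734 ≈ 0.7852
rotate P by −φ2: (-0.0888, 0.1187, -0.4078)
  e−x'=0.1488;  (l²−L²−(e−x')²−y'²−z²)/2L = -0.2167
  θ2 = atan2(B,A) + arccos(C/0.4341) = 0.8725
arm 3 (φ=240.0°): x'=0.1472, y'=0.0175
  A=-0.0872, B=-0.4078, C=(l²−L²−A²−y'²−z²)/(2L)=-0.1223
  γ=atan2(-0.4078,-0.0872)=-1.7813;  ψ=arccos(-0.2934)=1.8686;  θ3=γ+ψ≈0.0872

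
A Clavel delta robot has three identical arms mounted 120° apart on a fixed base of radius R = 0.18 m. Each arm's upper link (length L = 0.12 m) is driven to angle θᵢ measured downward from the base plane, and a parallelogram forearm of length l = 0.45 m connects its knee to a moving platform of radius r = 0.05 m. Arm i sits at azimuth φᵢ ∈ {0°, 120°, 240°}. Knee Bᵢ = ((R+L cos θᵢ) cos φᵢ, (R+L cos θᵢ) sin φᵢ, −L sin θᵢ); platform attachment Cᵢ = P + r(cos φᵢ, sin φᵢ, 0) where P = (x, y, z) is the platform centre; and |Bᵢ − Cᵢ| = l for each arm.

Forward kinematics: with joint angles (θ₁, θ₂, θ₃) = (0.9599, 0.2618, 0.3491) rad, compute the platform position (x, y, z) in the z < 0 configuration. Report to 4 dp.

centre 1 = (0.1988·cos0.0°, 0.1988·sin0.0°, -0.0983) = (0.1988, 0.0000, -0.0983)
centre 2 = (0.2459·cos120.0°, 0.2459·sin120.0°, -0.0311) = (-0.1230, 0.2130, -0.0311)
centre 3 = (0.2428·cos240.0°, 0.2428·sin240.0°, -0.0410) = (-0.1214, -0.2102, -0.0410)
|centre ₂|²−|centre ₁|² = 0.0122;  |centre ₃|²−|centre ₁|² = 0.0114
[-0.6436 0.4259 0.1345]·P = 0.0122;  [-0.6404 -0.4205 0.1145]·P = 0.0114
det = 0.5434;  x = -0.0184+0.1938z,  y = 0.0009+-0.0229z
into |P−centre ₁|² = l²: 1.0381z² + 0.1123z + -0.1456 = 0;  Δ = 0.6174;  z = -0.4326 or 0.3243 → z<0 root = -0.4326
x = -0.1023, y = 0.0108

(-0.1023, 0.0108, -0.4326)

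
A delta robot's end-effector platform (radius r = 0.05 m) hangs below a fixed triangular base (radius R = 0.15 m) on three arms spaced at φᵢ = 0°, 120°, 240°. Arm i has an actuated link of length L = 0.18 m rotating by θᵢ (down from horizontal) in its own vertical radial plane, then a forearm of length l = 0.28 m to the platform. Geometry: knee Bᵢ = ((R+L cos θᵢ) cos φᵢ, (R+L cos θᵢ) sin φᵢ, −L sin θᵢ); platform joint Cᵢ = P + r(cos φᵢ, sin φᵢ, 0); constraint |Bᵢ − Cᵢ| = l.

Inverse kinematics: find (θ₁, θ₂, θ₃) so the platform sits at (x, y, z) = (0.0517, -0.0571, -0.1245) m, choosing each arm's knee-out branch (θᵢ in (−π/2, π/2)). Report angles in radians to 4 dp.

θ₁ = -0.1745, θ₂ = 0.9596, θ₃ = 0.1749

φ1=0.0° → target in arm frame (0.0517, -0.0571)
  A=0.0483, B=-0.1245, C=(l²−L²−A²−y'²−z²)/(2L)=0.0692
  γ=atan2(-0.1245,0.0483)=-1.2007;  ψ=arccos(0.5181)=1.0262;  θ1=γ+ψ≈-0.1745
φ2=120.0° → target in arm frame (-0.0753, -0.0162)
  A cos θ + B sin θ = C:  0.1753·cos θ + -0.1245·sin θ = -0.0014
  γ=atan2(-0.1245,0.1753)=-0.6175;  ψ=arccos(-0.0064)=1.5772;  θ2=γ+ψ≈0.9596
rotate P by −φ3: (0.0236, 0.0733, -0.1245)
  A=0.0764, B=-0.1245, C=(l²−L²−A²−y'²−z²)/(2L)=0.0536
  √(A²+B²)=0.1461;  θ3 = -1.0204+1.1953 ≈ 0.1749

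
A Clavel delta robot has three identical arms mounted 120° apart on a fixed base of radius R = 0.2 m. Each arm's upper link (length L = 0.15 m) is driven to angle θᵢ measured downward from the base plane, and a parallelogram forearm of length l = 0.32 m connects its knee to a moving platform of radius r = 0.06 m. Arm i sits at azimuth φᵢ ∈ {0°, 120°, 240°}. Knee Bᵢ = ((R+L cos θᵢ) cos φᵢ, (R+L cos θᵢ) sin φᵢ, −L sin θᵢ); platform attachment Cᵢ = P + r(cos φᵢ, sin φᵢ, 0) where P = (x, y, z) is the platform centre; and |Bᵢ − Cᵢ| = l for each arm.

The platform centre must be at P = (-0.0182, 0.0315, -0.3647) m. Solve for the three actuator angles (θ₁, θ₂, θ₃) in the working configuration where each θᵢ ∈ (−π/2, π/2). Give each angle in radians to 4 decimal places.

θ₁ = 1.1347, θ₂ = 0.8728, θ₃ = 1.1346

arm 1 (φ=0.0°): x'=-0.0182, y'=0.0315
  A=0.1582, B=-0.3647, C=(l²−L²−A²−y'²−z²)/(2L)=-0.2638
  γ=atan2(-0.3647,0.1582)=-1.1615;  ψ=arccos(-0.6635)=2.2962;  θ1=γ+ψ≈1.1347
arm 2 (φ=120.0°): x'=0.0364, y'=0.0000
  e−x'=0.1036;  (l²−L²−(e−x')²−y'²−z²)/2L = -0.2128
  θ2 = atan2(B,A) + arccos(C/0.3791) = 0.8728
φ3=240.0° → target in arm frame (-0.0182, -0.0315)
  A cos θ + B sin θ = C:  0.1582·cos θ + -0.3647·sin θ = -0.2637
  γ=atan2(-0.3647,0.1582)=-1.1616;  ψ=arccos(-0.6634)=2.2962;  θ3=γ+ψ≈1.1346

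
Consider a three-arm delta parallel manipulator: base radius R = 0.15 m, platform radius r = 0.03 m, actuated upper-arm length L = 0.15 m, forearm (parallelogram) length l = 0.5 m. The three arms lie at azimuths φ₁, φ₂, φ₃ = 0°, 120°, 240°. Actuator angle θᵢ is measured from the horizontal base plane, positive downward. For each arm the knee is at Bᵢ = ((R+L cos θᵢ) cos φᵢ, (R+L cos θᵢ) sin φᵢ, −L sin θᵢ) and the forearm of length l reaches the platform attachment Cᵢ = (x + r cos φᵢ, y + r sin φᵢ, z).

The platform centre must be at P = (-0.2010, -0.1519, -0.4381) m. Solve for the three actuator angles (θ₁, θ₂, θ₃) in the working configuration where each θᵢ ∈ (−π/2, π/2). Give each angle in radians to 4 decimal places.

rotate P by −φ1: (-0.2010, -0.1519, -0.4381)
  A=0.3210, B=-0.4381, C=(l²−L²−A²−y'²−z²)/(2L)=-0.3018
  √(A²+B²)=0.5431;  θ1 = -0.9385+2.1600 ≈ 1.2216
arm 2 (φ=120.0°): x'=-0.0310, y'=0.2500
  e−x'=0.1510;  (l²−L²−(e−x')²−y'²−z²)/2L = -0.1659
  √(A²+B²)=0.4634;  θ2 = -1.2388+1.9368 ≈ 0.6981
rotate P by −φ3: (0.2320, -0.0981, -0.4381)
  A cos θ + B sin θ = C:  -0.1120·cos θ + -0.4381·sin θ = 0.0446
  γ=atan2(-0.4381,-0.1120)=-1.8212;  ψ=arccos(0.0987)=1.4720;  θ3=γ+ψ≈-0.3492

θ₁ = 1.2216, θ₂ = 0.6981, θ₃ = -0.3492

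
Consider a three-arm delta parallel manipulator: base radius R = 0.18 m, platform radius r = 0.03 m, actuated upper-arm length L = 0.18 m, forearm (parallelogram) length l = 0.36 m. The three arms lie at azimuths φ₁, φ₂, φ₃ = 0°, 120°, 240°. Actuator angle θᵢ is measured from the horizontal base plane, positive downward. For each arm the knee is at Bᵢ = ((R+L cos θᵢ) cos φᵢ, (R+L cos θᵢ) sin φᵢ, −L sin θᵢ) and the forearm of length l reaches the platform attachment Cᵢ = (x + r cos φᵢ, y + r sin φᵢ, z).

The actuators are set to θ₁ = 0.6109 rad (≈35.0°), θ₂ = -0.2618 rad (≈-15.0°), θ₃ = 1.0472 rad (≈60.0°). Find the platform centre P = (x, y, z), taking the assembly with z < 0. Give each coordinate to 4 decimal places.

arm 1 at φ=0.0°: ρ1 = 0.2974;  S1 = (0.2974, 0.0000, -0.1032)
φ2=120.0°: virtual centre (-0.1619, 0.2805, 0.0466), radius l
S3 = (0.2400·cos240.0°, 0.2400·sin240.0°, -0.1559) = (-0.1200, -0.2078, -0.1559)
subtract pairs → two planes through P
linear system: -0.9188x+0.5610y = 0.0079−0.2997z; -0.8349x+-0.4157y = -0.0172−-0.1053z
det = 0.8503;  x = 0.0075+0.0771z,  y = 0.0264+-0.4080z
quadratic in z: (1.1724)z²+(0.1403)z+(-0.0342)=0, √Δ=0.4242 → z ∈ {-0.2407, 0.1211}; z = -0.2407 (taking z<0)
x = -0.0111, y = 0.1246

(-0.0111, 0.1246, -0.2407)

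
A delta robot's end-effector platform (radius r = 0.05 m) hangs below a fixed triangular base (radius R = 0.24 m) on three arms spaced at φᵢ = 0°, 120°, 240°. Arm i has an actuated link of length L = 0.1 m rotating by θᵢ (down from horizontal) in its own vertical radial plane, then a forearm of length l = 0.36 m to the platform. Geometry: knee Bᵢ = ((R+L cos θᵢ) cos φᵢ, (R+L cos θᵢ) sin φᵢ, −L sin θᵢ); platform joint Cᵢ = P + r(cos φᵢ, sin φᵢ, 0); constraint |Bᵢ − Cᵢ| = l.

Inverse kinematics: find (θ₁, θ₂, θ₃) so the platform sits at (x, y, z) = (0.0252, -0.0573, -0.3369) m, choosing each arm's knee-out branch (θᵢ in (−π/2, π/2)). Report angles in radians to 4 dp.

φ1=0.0° → target in arm frame (0.0252, -0.0573)
  A cos θ + B sin θ = C:  0.1648·cos θ + -0.3369·sin θ = -0.1217
  √(A²+B²)=0.3750;  θ1 = -1.1159+1.9013 ≈ 0.7855
φ2=120.0° → target in arm frame (-0.0622, 0.0068)
  e−x'=0.2522;  (l²−L²−(e−x')²−y'²−z²)/2L = -0.2878
  θ2 = atan2(B,A) + arccos(C/0.4209) = 1.3957
φ3=240.0° → target in arm frame (0.0370, 0.0505)
  e−x'=0.1530;  (l²−L²−(e−x')²−y'²−z²)/2L = -0.0993
  γ=atan2(-0.3369,0.1530)=-1.1446;  ψ=arccos(-0.2683)=1.8424;  θ3=γ+ψ≈0.6978

θ₁ = 0.7855, θ₂ = 1.3957, θ₃ = 0.6978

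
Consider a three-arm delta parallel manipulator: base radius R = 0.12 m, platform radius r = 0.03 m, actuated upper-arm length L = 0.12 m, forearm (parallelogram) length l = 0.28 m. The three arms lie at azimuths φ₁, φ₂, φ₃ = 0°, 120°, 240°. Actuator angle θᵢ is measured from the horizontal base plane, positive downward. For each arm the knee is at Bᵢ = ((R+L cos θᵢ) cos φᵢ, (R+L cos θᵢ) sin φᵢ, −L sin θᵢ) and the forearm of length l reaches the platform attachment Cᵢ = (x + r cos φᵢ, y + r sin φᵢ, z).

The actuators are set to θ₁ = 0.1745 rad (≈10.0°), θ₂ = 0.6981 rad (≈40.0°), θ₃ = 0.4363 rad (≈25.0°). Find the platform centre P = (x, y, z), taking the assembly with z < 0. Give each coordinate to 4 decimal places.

S1 = (0.2082·cos0.0°, 0.2082·sin0.0°, -0.0208) = (0.2082, 0.0000, -0.0208)
φ2=120.0°: virtual centre (-0.0910, 0.1576, -0.0771), radius l
φ3=240.0°: virtual centre (-0.0994, -0.1721, -0.0507), radius l
subtract pairs → two planes through P
plane₁₂: -0.5983x+0.3151y+-0.1126z = -0.0047
Cramer: x(z) = 0.0054-0.1441z;  y(z) = -0.0047+0.0838z
into |P−S₁|² = l²: 1.0278z² + 0.0993z + -0.0368 = 0;  Δ = 0.1613;  z = -0.2437 or 0.1471 → z<0 root = -0.2437
x = 0.0405, y = -0.0252

(0.0405, -0.0252, -0.2437)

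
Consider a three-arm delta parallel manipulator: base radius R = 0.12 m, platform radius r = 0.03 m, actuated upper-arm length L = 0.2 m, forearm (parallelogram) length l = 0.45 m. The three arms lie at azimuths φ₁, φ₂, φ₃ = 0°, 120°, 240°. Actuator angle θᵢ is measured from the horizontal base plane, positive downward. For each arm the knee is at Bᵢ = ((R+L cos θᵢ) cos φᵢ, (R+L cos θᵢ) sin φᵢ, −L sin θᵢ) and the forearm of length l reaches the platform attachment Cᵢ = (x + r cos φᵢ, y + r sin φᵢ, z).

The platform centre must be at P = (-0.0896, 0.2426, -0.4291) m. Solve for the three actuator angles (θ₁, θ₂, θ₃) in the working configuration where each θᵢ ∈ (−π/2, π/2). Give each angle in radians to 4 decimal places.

φ1=0.0° → target in arm frame (-0.0896, 0.2426)
  A=0.1796, B=-0.4291, C=(l²−L²−A²−y'²−z²)/(2L)=-0.2818
  γ=atan2(-0.4291,0.1796)=-1.1744;  ψ=arccos(-0.6059)=2.2217;  θ1=γ+ψ≈1.0473
rotate P by −φ2: (0.2549, -0.0437, -0.4291)
  A cos θ + B sin θ = C:  -0.1649·cos θ + -0.4291·sin θ = -0.1268
  θ2 = atan2(B,A) + arccos(C/0.4597) = -0.0874
rotate P by −φ3: (-0.1653, -0.1989, -0.4291)
  A cos θ + B sin θ = C:  0.2553·cos θ + -0.4291·sin θ = -0.3159
  γ=atan2(-0.4291,0.2553)=-1.0341;  ψ=arccos(-0.6327)=2.2558;  θ3=γ+ψ≈1.2217

θ₁ = 1.0473, θ₂ = -0.0874, θ₃ = 1.2217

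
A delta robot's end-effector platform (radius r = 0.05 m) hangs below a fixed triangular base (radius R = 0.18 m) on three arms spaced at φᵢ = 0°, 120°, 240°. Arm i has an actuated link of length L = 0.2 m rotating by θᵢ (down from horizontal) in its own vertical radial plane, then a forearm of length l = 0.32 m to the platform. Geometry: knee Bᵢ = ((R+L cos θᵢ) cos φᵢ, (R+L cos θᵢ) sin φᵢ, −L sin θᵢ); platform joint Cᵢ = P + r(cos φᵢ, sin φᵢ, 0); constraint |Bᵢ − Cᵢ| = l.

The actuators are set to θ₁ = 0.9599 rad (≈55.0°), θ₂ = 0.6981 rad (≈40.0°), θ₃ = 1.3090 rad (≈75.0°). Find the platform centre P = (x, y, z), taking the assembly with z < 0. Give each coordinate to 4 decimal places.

centre 1 = (0.2447·cos0.0°, 0.2447·sin0.0°, -0.1638) = (0.2447, 0.0000, -0.1638)
φ2=120.0°: virtual centre (-0.1416, 0.2453, -0.1286), radius l
φ3=240.0°: virtual centre (-0.0909, -0.1574, -0.1932), radius l
subtract pairs → two planes through P
[-0.7727 0.4905 0.0705]·P = 0.0100;  [-0.6712 -0.3148 -0.0587]·P = -0.0164
Cramer: x(z) = 0.0085-0.0115z;  y(z) = 0.0338-0.1620z
quadratic in z: (1.0264)z²+(0.3221)z+(-0.0186)=0, √Δ=0.4246 → z ∈ {-0.3638, 0.0499}; z = -0.3638 (taking z<0)
x = 0.0127, y = 0.0927

(0.0127, 0.0927, -0.3638)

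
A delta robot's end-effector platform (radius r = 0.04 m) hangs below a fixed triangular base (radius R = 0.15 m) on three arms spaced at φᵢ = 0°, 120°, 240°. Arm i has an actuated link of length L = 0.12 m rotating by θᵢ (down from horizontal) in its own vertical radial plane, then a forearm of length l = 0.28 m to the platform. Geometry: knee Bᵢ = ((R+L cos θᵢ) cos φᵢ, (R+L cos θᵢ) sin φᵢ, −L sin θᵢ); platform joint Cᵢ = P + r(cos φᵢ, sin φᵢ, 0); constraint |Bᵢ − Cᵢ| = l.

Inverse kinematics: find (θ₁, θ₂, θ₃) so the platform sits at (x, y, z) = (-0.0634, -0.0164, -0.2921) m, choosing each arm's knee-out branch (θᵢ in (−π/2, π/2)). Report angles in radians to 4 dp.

arm 1 (φ=0.0°): x'=-0.0634, y'=-0.0164
  A=0.1734, B=-0.2921, C=(l²−L²−A²−y'²−z²)/(2L)=-0.2152
  √(A²+B²)=0.3397;  θ1 = -1.0351+2.2571 ≈ 1.2220
φ2=120.0° → target in arm frame (0.0175, 0.0631)
  e−x'=0.0925;  (l²−L²−(e−x')²−y'²−z²)/2L = -0.1411
  γ=atan2(-0.2921,0.0925)=-1.2641;  ψ=arccos(-0.4605)=2.0493;  θ2=γ+ψ≈0.7852
arm 3 (φ=240.0°): x'=0.0459, y'=-0.0467
  A=0.0641, B=-0.2921, C=(l²−L²−A²−y'²−z²)/(2L)=-0.1151
  γ=atan2(-0.2921,0.0641)=-1.3548;  ψ=arccos(-0.3847)=1.9657;  θ3=γ+ψ≈0.6109

θ₁ = 1.2220, θ₂ = 0.7852, θ₃ = 0.6109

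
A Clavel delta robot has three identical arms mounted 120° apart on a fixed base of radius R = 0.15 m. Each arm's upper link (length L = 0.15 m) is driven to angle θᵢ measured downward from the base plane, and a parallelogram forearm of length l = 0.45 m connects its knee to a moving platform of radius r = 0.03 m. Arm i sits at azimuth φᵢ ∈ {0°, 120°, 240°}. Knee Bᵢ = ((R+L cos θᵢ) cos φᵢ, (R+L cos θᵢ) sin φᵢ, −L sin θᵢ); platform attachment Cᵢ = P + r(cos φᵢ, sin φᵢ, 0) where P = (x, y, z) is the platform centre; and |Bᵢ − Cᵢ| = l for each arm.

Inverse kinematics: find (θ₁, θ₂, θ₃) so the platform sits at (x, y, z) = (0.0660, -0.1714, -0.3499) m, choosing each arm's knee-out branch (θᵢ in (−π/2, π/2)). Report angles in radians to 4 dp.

θ₁ = -0.0872, θ₂ = 0.9599, θ₃ = -0.3486

arm 1 (φ=0.0°): x'=0.0660, y'=-0.1714
  e−x'=0.0540;  (l²−L²−(e−x')²−y'²−z²)/2L = 0.0843
  γ=atan2(-0.3499,0.0540)=-1.4177;  ψ=arccos(0.2380)=1.3305;  θ1=γ+ψ≈-0.0872
φ2=120.0° → target in arm frame (-0.1814, 0.0285)
  e−x'=0.3014;  (l²−L²−(e−x')²−y'²−z²)/2L = -0.1137
  γ=atan2(-0.3499,0.3014)=-0.8597;  ψ=arccos(-0.2462)=1.8195;  θ2=γ+ψ≈0.9599
arm 3 (φ=240.0°): x'=0.1154, y'=0.1429
  A=0.0046, B=-0.3499, C=(l²−L²−A²−y'²−z²)/(2L)=0.1238
  √(A²+B²)=0.3499;  θ3 = -1.5578+1.2092 ≈ -0.3486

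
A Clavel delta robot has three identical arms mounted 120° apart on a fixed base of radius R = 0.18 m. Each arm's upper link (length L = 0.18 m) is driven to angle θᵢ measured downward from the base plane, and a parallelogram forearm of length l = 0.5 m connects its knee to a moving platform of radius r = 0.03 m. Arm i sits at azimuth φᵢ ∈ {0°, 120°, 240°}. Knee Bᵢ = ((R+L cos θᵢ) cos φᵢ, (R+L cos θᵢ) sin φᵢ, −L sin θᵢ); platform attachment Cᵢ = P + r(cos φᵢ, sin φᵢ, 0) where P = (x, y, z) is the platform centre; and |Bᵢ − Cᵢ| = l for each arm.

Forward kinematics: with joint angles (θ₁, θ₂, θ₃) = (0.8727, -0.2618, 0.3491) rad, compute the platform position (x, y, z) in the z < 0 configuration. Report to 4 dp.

(-0.1450, 0.0806, -0.4114)

φ1=0.0°: virtual centre (0.2657, 0.0000, -0.1379), radius l
arm 2 at φ=120.0°: e+L cos θ2 = 0.3239;  centre 2 = (-0.1619, 0.2805, 0.0466)
φ3=240.0°: virtual centre (-0.1596, -0.2764, -0.0616), radius l
eliminate P² terms by subtracting sphere 1 from 2 and 3
[-0.8553 0.5610 0.3690]·P = 0.0175;  [-0.8505 -0.5528 0.1526]·P = 0.0160
det = 0.9499;  x = -0.0196+0.3049z,  y = 0.0012+-0.1929z
into |P−centre ₁|² = l²: 1.1302z² + 0.1014z + -0.1496 = 0;  Δ = 0.6865;  z = -0.4114 or 0.3217 → z<0 root = -0.4114
x = -0.1450, y = 0.0806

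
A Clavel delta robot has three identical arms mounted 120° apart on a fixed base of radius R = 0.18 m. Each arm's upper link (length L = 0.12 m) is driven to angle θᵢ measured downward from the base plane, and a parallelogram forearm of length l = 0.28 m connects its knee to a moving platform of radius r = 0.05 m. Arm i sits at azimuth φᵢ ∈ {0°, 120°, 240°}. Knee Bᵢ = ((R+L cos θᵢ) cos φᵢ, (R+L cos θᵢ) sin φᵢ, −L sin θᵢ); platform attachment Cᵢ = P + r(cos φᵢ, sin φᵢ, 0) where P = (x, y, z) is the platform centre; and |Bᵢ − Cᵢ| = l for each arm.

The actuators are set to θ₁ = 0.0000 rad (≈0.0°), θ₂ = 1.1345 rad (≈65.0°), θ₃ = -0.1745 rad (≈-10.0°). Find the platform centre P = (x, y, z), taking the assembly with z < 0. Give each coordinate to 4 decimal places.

S1 = (0.2500·cos0.0°, 0.2500·sin0.0°, 0.0000) = (0.2500, 0.0000, 0.0000)
φ2=120.0°: virtual centre (-0.0904, 0.1565, -0.1088), radius l
S3 = (0.2482·cos240.0°, 0.2482·sin240.0°, 0.0208) = (-0.1241, -0.2149, 0.0208)
eliminate P² terms by subtracting sphere 1 from 2 and 3
plane₁₂: -0.6807x+0.3130y+-0.2175z = -0.0180
Cramer: x(z) = 0.0150-0.1527z;  y(z) = -0.0250+0.3628z
into |P−S₁|² = l²: 1.1549z² + 0.0537z + -0.0225 = 0;  Δ = 0.1070;  z = -0.1649 or 0.1184 → z<0 root = -0.1649
x = 0.0402, y = -0.0848

(0.0402, -0.0848, -0.1649)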